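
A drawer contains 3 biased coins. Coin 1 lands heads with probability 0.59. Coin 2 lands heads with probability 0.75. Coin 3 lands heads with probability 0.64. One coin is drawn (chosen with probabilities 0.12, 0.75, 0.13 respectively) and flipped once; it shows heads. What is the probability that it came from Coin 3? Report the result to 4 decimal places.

P(heads|C1) = 0.59; P(heads|C2) = 0.75; P(heads|C3) = 0.64.
Prior × likelihood for each source: 0.12·0.59=0.07080, 0.75·0.75=0.5625, 0.13·0.64=0.08320. Summing gives P(heads) = 0.71650.
P(Coin 3 | heads) = 0.08320 / 0.71650 = 0.1161.

Posterior probability ≈ 0.1161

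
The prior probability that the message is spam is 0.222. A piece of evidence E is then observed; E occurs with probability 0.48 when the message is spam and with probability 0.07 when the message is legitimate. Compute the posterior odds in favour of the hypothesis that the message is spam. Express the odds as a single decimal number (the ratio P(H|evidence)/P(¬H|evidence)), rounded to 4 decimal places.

Posterior odds ≈ 1.9567

Prior odds = 0.222/(1−0.222) = 0.28535.
Likelihood ratio for E = 0.48/0.07 = 6.8571.
Posterior odds = prior odds × LR = 1.9567.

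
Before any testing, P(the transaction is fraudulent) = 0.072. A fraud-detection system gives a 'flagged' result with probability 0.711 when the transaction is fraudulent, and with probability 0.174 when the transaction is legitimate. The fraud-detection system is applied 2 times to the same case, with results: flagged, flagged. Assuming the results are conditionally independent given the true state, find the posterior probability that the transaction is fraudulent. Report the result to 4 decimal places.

With H the event that the transaction is fraudulent, the joint likelihood of the observed sequence is P(data|H) = 0.711·0.711 = 0.50552 and P(data|¬H) = 0.174·0.174 = 0.030276.
Bayes: P(H|data) = 0.072·0.50552 / (0.072·0.50552 + 0.928·0.030276) = 0.036398/0.064494 = 0.5644.

Posterior P(H) ≈ 0.5644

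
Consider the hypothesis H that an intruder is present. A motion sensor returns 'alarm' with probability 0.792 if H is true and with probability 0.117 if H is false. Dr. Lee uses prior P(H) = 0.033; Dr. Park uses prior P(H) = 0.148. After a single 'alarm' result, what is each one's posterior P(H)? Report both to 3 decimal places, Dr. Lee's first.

P('+'|H) = 0.792, P('+'|¬H) = 0.117.
Dr. Lee: numerator 0.792·0.033 = 0.026136; evidence = 0.026136+0.117·0.967 = 0.13928; posterior = 0.188.
Dr. Park: numerator 0.792·0.148 = 0.11722; evidence = 0.11722+0.117·0.852 = 0.21690; posterior = 0.540.

Dr. Lee: 0.188; Dr. Park: 0.540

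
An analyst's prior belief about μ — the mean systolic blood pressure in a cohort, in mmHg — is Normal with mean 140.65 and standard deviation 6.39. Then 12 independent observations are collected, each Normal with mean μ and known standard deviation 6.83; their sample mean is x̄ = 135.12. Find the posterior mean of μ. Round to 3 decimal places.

Prior precision 1/τ₀² = 1/6.39² = 0.0244905; data precision n/σ² = 12/6.83² = 0.257241.
Posterior precision = 0.0244905 + 0.257241 = 0.281731.
Posterior mean = (0.0244905·140.65 + 0.257241·135.12) / 0.281731 = 135.601.

Posterior mean ≈ 135.601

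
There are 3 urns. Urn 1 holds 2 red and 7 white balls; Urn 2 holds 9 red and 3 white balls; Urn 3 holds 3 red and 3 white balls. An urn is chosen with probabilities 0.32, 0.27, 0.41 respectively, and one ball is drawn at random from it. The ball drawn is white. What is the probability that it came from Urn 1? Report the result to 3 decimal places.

Posterior probability ≈ 0.477

Tabulate prior·likelihood by source: [1] prior 0.32, lik 0.7778, product 0.2489; [2] prior 0.27, lik 0.25, product 0.06750; [3] prior 0.41, lik 0.5, product 0.2050.
Normalizing constant = 0.52139; the posterior for Urn 1 is its product over the sum, 0.2489/0.52139 = 0.477.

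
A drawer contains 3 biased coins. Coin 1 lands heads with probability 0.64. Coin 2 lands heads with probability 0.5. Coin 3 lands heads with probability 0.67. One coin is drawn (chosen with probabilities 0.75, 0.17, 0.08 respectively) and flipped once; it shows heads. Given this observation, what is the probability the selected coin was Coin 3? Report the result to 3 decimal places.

Posterior probability ≈ 0.087

Tabulate prior·likelihood by source: [1] prior 0.75, lik 0.64, product 0.4800; [2] prior 0.17, lik 0.5, product 0.08500; [3] prior 0.08, lik 0.67, product 0.05360.
Normalizing constant = 0.61860; the posterior for Coin 3 is its product over the sum, 0.05360/0.61860 = 0.087.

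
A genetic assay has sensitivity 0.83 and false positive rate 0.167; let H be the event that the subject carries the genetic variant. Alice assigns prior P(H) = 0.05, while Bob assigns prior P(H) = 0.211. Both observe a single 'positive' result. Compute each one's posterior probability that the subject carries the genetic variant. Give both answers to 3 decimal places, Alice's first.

The likelihood ratio for a 'positive' result is 0.83/0.167 = 4.9701.
Alice: prior odds 0.05/0.95 = 0.052632; posterior odds 0.26158; posterior probability 0.207.
Bob: prior odds 0.211/0.789 = 0.26743; posterior odds 1.3291; posterior probability 0.571.

Alice: 0.207; Bob: 0.571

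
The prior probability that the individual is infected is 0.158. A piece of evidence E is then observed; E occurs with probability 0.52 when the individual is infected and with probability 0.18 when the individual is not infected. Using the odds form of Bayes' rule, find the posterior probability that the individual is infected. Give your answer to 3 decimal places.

Prior odds = 0.158/(1−0.158) = 0.18765. In log-odds, ln(0.18765) = -1.6732.
Add log likelihood ratio: ln(2.8889) = 1.0609.
Posterior log-odds = -0.61231, so posterior odds = exp(-0.61231) = 0.54210. Converting, P(H|E) = 0.54210/1.5421 = 0.352.

Posterior probability ≈ 0.352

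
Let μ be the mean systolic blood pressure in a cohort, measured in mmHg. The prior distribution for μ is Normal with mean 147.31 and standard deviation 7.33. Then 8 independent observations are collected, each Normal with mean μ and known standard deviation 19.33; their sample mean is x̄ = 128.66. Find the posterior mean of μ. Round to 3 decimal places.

Prior precision 1/τ₀² = 1/7.33² = 0.0186120; data precision n/σ² = 8/19.33² = 0.0214105.
Posterior precision = 0.0186120 + 0.0214105 = 0.0400224.
Posterior mean = (0.0186120·147.31 + 0.0214105·128.66) / 0.0400224 = 137.333.

Posterior mean ≈ 137.333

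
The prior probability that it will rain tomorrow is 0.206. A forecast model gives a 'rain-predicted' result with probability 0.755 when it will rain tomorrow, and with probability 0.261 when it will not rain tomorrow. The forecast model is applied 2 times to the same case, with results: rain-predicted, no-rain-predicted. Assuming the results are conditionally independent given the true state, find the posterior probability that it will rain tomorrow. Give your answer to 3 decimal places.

Posterior P(H) ≈ 0.199

Let H be the event that it will rain tomorrow; start with P(H) = 0.206. P('rain-predicted'|H) = 0.755, P('rain-predicted'|¬H) = 0.261.
Update on result 1 ('rain-predicted'): P(H) ← 0.755·0.2060 / (0.755·0.2060 + 0.261·0.7940) = 0.15553/0.36276 = 0.4287.
Update on result 2 ('no-rain-predicted'): P(H) ← 0.245·0.4287 / (0.245·0.4287 + 0.739·0.5713) = 0.10504/0.52720 = 0.1992.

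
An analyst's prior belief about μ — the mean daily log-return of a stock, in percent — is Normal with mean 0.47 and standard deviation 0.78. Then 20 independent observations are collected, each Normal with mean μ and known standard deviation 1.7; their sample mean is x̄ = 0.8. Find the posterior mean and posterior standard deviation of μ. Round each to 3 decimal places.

Posterior mean ≈ 0.737; posterior SD ≈ 0.342

Prior precision 1/τ₀² = 1/0.78² = 1.64366; data precision n/σ² = 20/1.7² = 6.92042.
Posterior precision = 1.64366 + 6.92042 = 8.56407, giving posterior SD = 1/√8.56407 = 0.342.
Posterior mean = (1.64366·0.47 + 6.92042·0.8) / 8.56407 = 0.737.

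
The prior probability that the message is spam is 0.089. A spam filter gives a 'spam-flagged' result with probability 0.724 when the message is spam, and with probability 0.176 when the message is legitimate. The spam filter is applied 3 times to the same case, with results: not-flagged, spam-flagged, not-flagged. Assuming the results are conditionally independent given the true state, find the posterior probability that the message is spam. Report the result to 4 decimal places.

Posterior P(H) ≈ 0.0431

With H the event that the message is spam, the joint likelihood of the observed sequence is P(data|H) = 0.276·0.724·0.276 = 0.055151 and P(data|¬H) = 0.824·0.176·0.824 = 0.11950.
Bayes: P(H|data) = 0.089·0.055151 / (0.089·0.055151 + 0.911·0.11950) = 0.0049085/0.11377 = 0.0431.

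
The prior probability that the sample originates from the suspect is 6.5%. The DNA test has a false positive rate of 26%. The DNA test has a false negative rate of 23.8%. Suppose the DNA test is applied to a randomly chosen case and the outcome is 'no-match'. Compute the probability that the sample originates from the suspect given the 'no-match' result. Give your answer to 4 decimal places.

P(H | E) ≈ 0.0219

Write H for 'the sample originates from the suspect'. Prior odds H:¬H = 0.065/0.935 = 0.069519. For the 'no-match' outcome, the likelihood ratio is 0.238/0.74 = 0.32162.
Posterior odds = 0.069519 × 0.32162 = 0.022359, so P(H|E) = 0.022359/(1+0.022359) = 0.0219.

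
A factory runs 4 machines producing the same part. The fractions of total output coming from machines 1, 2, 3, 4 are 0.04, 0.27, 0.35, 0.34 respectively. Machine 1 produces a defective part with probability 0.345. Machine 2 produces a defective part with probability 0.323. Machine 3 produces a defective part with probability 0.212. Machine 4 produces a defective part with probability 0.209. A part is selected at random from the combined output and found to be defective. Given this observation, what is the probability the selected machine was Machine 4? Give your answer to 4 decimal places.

Posterior probability ≈ 0.2885

P(defective|M1) = 0.345; P(defective|M2) = 0.323; P(defective|M3) = 0.212; P(defective|M4) = 0.209.
Prior × likelihood for each source: 0.04·0.345=0.01380, 0.27·0.323=0.08721, 0.35·0.212=0.07420, 0.34·0.209=0.07106. Summing gives P(defective) = 0.24627.
P(Machine 4 | defective) = 0.07106 / 0.24627 = 0.2885.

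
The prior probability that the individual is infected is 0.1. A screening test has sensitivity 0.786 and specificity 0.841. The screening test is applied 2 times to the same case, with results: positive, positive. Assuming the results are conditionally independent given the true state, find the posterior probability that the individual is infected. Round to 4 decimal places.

Posterior P(H) ≈ 0.7308

Let H be the event that the individual is infected; start with P(H) = 0.1. P('positive'|H) = 0.786, P('positive'|¬H) = 0.159.
Update on result 1 ('positive'): P(H) ← 0.786·0.1000 / (0.786·0.1000 + 0.159·0.9000) = 0.078600/0.22170 = 0.3545.
Update on result 2 ('positive'): P(H) ← 0.786·0.3545 / (0.786·0.3545 + 0.159·0.6455) = 0.27866/0.38129 = 0.7308.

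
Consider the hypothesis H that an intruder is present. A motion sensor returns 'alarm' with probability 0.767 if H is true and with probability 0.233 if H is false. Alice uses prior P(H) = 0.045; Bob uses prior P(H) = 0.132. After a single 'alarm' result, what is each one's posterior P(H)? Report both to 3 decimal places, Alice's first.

Alice: 0.134; Bob: 0.334

The likelihood ratio for an 'alarm' result is 0.767/0.233 = 3.2918.
Alice: prior odds 0.045/0.955 = 0.047120; posterior odds 0.15511; posterior probability 0.134.
Bob: prior odds 0.132/0.868 = 0.15207; posterior odds 0.50060; posterior probability 0.334.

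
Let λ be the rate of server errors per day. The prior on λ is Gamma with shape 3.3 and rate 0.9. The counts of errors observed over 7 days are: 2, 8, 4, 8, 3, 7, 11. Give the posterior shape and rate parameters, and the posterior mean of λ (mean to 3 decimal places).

Posterior: Gamma(shape=46.3, rate=7.9); mean ≈ 5.861

Total count ∑xᵢ = 43 over n = 7 days.
Gamma is conjugate to the Poisson likelihood: posterior is Gamma(shape = 3.3+43 = 46.3, rate = 0.9+7 = 7.9).
E[λ | data] = 46.3/7.9 = 5.861.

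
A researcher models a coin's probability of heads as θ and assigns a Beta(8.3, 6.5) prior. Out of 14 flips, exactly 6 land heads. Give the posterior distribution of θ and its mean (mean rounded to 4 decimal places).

Posterior: Beta(14.3, 14.5); mean ≈ 0.4965

The binomial likelihood is conjugate to the Beta prior: with 6 successes and 8 failures, the posterior is Beta(8.3+6, 6.5+8) = Beta(14.3, 14.5).
Posterior mean = α/(α+β) = 14.3/28.8 = 0.4965.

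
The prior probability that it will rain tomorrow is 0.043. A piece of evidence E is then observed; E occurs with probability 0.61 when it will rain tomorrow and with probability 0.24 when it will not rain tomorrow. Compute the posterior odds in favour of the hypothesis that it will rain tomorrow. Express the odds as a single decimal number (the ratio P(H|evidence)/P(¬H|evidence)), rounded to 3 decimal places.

Posterior odds ≈ 0.114

Prior odds = 0.043/(1−0.043) = 0.044932. In log-odds, ln(0.044932) = -3.1026.
Add log likelihood ratio: ln(2.5417) = 0.93282.
Posterior log-odds = -2.1698, so posterior odds = exp(-2.1698) = 0.11420.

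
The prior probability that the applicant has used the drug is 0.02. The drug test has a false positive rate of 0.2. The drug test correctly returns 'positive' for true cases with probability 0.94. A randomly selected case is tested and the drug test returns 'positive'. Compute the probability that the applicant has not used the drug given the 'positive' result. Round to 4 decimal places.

P(¬H | E) ≈ 0.9125

Write H for 'the applicant has used the drug'. Prior odds H:¬H = 0.02/0.98 = 0.020408. For the 'positive' outcome, the likelihood ratio is 0.94/0.2 = 4.7000.
Posterior odds = 0.020408 × 4.7000 = 0.095918, so P(H|E) = 0.095918/(1+0.095918) = 0.0875. Then P(¬H|E) = 1 − 0.0875 = 0.9125.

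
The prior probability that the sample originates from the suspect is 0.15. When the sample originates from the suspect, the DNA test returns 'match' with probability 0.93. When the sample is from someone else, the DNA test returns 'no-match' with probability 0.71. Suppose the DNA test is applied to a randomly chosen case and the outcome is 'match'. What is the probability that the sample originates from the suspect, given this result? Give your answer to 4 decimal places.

Let H be the event that the sample originates from the suspect. P(H) = 0.15, so P(¬H) = 0.85. With E the 'match' result, P(E|H) = 0.93 and P(E|¬H) = 0.29.
P(E) = 0.93·0.15 + 0.29·0.85 = 0.13950 + 0.24650 = 0.38600.
By Bayes' theorem, P(H|E) = 0.13950 / 0.38600 = 0.3614.

P(H | E) ≈ 0.3614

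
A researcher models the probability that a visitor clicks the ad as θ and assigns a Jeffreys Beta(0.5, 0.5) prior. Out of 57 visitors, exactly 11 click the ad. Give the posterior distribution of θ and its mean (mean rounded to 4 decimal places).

Posterior: Beta(11.5, 46.5); mean ≈ 0.1983

Observing 11 successes and 46 failures updates Beta(0.5, 0.5) by adding the success and failure counts to the two shape parameters: α = 0.5+11 = 11.5, β = 0.5+46 = 46.5.
Posterior mean = α/(α+β) = 11.5/58 = 0.1983.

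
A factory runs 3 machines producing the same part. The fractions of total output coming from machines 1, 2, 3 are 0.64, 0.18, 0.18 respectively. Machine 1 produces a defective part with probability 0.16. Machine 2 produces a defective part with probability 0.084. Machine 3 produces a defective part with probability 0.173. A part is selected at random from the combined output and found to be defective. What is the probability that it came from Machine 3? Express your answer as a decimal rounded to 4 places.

Posterior probability ≈ 0.2095

Tabulate prior·likelihood by source: [1] prior 0.64, lik 0.16, product 0.1024; [2] prior 0.18, lik 0.084, product 0.01512; [3] prior 0.18, lik 0.173, product 0.03114.
Normalizing constant = 0.14866; the posterior for Machine 3 is its product over the sum, 0.03114/0.14866 = 0.2095.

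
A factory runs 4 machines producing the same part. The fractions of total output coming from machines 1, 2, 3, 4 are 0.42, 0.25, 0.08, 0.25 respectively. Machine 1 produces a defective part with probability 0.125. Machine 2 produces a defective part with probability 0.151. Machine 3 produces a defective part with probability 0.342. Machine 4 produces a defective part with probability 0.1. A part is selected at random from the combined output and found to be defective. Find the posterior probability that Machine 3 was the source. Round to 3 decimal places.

P(defective|M1) = 0.125; P(defective|M2) = 0.151; P(defective|M3) = 0.342; P(defective|M4) = 0.1.
Prior × likelihood for each source: 0.42·0.125=0.05250, 0.25·0.151=0.03775, 0.08·0.342=0.02736, 0.25·0.1=0.02500. Summing gives P(defective) = 0.14261.
P(Machine 3 | defective) = 0.02736 / 0.14261 = 0.192.

Posterior probability ≈ 0.192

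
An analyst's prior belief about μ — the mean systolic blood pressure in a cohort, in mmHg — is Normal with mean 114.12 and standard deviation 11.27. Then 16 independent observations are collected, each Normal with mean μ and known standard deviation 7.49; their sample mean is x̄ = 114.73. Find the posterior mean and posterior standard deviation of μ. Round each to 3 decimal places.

Posterior mean ≈ 114.714; posterior SD ≈ 1.847

Prior precision 1/τ₀² = 1/11.27² = 0.00787322; data precision n/σ² = 16/7.49² = 0.285204.
Posterior precision = 0.00787322 + 0.285204 = 0.293078, giving posterior SD = 1/√0.293078 = 1.847.
Posterior mean = (0.00787322·114.12 + 0.285204·114.73) / 0.293078 = 114.714.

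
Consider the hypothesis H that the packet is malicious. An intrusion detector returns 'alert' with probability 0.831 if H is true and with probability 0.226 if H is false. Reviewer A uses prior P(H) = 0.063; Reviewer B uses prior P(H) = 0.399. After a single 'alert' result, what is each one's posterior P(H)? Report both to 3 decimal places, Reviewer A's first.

The likelihood ratio for an 'alert' result is 0.831/0.226 = 3.6770.
Reviewer A: prior odds 0.063/0.937 = 0.067236; posterior odds 0.24723; posterior probability 0.198.
Reviewer B: prior odds 0.399/0.601 = 0.66389; posterior odds 2.4411; posterior probability 0.709.

Reviewer A: 0.198; Reviewer B: 0.709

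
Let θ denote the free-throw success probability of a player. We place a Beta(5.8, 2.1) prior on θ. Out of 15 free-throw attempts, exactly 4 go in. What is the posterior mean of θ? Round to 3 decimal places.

Posterior mean ≈ 0.428

The binomial likelihood is conjugate to the Beta prior: with 4 successes and 11 failures, the posterior is Beta(5.8+4, 2.1+11) = Beta(9.8, 13.1).
E[θ | data] = 9.8/(9.8+13.1) = 0.428.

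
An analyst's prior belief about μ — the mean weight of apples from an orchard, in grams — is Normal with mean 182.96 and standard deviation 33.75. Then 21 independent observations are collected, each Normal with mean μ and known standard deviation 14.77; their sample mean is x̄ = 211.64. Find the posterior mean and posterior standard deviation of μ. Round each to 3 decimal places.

Posterior mean ≈ 211.381; posterior SD ≈ 3.208

With known σ, the Normal prior is conjugate. Weight on the data is w = (n/σ²)/(n/σ² + 1/τ₀²) = 0.0962628/(0.0962628+0.00087791) = 0.99096.
Posterior mean = w·x̄ + (1−w)·μ₀ = 0.99096·211.64 + 0.0090376·182.96 = 211.381. Posterior variance = 1/(0.0962628+0.00087791) = 10.2943, so SD = 3.208.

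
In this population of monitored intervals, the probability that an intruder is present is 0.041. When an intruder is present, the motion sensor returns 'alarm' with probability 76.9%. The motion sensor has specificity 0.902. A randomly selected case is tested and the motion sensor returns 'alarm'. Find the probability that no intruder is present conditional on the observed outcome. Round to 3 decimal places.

Write H for 'an intruder is present'. Prior odds H:¬H = 0.041/0.959 = 0.042753. For the 'alarm' outcome, the likelihood ratio is 0.769/0.098 = 7.8469.
Posterior odds = 0.042753 × 7.8469 = 0.33548, so P(H|E) = 0.33548/(1+0.33548) = 0.251. Then P(¬H|E) = 1 − 0.251 = 0.749.

P(¬H | E) ≈ 0.749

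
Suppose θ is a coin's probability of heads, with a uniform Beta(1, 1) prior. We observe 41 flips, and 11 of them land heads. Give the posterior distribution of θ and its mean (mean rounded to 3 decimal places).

The binomial likelihood is conjugate to the Beta prior: with 11 successes and 30 failures, the posterior is Beta(1+11, 1+30) = Beta(12, 31).
Posterior mean = α/(α+β) = 12/43 = 0.279.

Posterior: Beta(12, 31); mean ≈ 0.279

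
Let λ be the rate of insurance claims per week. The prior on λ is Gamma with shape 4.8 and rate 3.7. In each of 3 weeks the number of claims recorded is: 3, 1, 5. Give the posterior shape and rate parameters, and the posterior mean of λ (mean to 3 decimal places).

Posterior: Gamma(shape=13.8, rate=6.7); mean ≈ 2.060

The Poisson likelihood adds the total count to the shape and the number of exposure periods to the rate. Here ∑xᵢ = 9 and n = 3, so shape 4.8→13.8 and rate 3.7→6.7.
Posterior mean = shape/rate = 13.8/6.7 = 2.060.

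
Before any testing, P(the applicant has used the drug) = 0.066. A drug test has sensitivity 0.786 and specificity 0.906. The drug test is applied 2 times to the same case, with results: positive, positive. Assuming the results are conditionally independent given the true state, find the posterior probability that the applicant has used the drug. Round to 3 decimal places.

Posterior P(H) ≈ 0.832

With H the event that the applicant has used the drug, the joint likelihood of the observed sequence is P(data|H) = 0.786·0.786 = 0.61780 and P(data|¬H) = 0.094·0.094 = 0.0088360.
Bayes: P(H|data) = 0.066·0.61780 / (0.066·0.61780 + 0.934·0.0088360) = 0.040775/0.049027 = 0.8317.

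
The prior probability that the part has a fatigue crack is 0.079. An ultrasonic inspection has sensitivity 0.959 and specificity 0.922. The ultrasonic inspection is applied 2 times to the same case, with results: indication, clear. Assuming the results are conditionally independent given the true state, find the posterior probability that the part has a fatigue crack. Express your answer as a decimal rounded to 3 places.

Posterior P(H) ≈ 0.045

With H the event that the part has a fatigue crack, the joint likelihood of the observed sequence is P(data|H) = 0.959·0.041 = 0.039319 and P(data|¬H) = 0.078·0.922 = 0.071916.
Bayes: P(H|data) = 0.079·0.039319 / (0.079·0.039319 + 0.921·0.071916) = 0.0031062/0.069341 = 0.0448.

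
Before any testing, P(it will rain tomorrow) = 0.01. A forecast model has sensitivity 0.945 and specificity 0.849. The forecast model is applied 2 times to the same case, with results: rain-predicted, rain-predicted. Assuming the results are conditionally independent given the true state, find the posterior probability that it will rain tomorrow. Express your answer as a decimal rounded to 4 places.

With H the event that it will rain tomorrow, the joint likelihood of the observed sequence is P(data|H) = 0.945·0.945 = 0.89302 and P(data|¬H) = 0.151·0.151 = 0.022801.
Bayes: P(H|data) = 0.01·0.89302 / (0.01·0.89302 + 0.99·0.022801) = 0.0089302/0.031503 = 0.2835.

Posterior P(H) ≈ 0.2835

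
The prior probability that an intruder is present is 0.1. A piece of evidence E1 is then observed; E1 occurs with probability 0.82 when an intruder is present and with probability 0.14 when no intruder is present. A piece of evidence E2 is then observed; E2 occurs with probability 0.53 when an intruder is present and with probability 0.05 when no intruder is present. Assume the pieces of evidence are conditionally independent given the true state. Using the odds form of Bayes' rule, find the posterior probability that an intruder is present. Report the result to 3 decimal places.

Prior odds = 0.1/(1−0.1) = 0.11111.
Likelihood ratio for E1 = 0.82/0.14 = 5.8571.
Likelihood ratio for E2 = 0.53/0.05 = 10.600.
Posterior odds = prior odds × LR₁ × LR₂ = 6.8984.
Posterior probability = odds/(1+odds) = 6.8984/7.8984 = 0.873.

Posterior probability ≈ 0.873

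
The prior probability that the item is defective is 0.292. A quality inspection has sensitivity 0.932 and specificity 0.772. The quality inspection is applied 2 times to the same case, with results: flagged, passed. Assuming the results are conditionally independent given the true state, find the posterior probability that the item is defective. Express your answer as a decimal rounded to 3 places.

Posterior P(H) ≈ 0.129

With H the event that the item is defective, the joint likelihood of the observed sequence is P(data|H) = 0.932·0.068 = 0.063376 and P(data|¬H) = 0.228·0.772 = 0.17602.
Bayes: P(H|data) = 0.292·0.063376 / (0.292·0.063376 + 0.708·0.17602) = 0.018506/0.14313 = 0.1293.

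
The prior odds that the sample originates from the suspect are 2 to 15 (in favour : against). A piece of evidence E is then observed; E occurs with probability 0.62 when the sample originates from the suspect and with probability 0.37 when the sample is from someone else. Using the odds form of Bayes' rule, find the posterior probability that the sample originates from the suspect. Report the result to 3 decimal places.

Posterior probability ≈ 0.183

Prior odds = 2/15 = 0.13333.
Likelihood ratio for E = 0.62/0.37 = 1.6757.
Posterior odds = prior odds × LR = 0.22342.
Posterior probability = odds/(1+odds) = 0.22342/1.2234 = 0.183.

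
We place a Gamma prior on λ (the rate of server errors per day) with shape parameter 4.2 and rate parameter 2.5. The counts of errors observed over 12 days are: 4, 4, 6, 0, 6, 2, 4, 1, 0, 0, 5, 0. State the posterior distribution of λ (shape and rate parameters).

Total count ∑xᵢ = 32 over n = 12 days.
Gamma is conjugate to the Poisson likelihood: posterior is Gamma(shape = 4.2+32 = 36.2, rate = 2.5+12 = 14.5).

Posterior: Gamma(shape=36.2, rate=14.5)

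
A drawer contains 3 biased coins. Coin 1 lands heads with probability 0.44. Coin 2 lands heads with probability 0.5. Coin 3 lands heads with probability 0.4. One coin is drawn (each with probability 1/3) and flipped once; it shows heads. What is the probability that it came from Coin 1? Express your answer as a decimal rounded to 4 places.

Tabulate prior·likelihood by source: [1] prior 0.333333, lik 0.44, product 0.1467; [2] prior 0.333333, lik 0.5, product 0.1667; [3] prior 0.333333, lik 0.4, product 0.1333.
Normalizing constant = 0.44667; the posterior for Coin 1 is its product over the sum, 0.1467/0.44667 = 0.3284.

Posterior probability ≈ 0.3284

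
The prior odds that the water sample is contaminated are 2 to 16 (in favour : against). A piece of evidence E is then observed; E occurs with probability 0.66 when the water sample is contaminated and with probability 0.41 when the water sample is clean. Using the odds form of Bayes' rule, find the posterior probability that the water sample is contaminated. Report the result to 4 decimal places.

Prior odds = 2/16 = 0.12500. In log-odds, ln(0.12500) = -2.0794.
Add log likelihood ratio: ln(1.6098) = 0.47608.
Posterior log-odds = -1.6034, so posterior odds = exp(-1.6034) = 0.20122. Converting, P(H|E) = 0.20122/1.2012 = 0.1675.

Posterior probability ≈ 0.1675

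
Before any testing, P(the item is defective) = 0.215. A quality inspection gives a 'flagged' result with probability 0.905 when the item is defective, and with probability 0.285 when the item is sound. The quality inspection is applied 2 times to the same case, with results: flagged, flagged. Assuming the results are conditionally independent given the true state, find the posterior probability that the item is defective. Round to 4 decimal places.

Let H be the event that the item is defective; start with P(H) = 0.215. P('flagged'|H) = 0.905, P('flagged'|¬H) = 0.285.
Update on result 1 ('flagged'): P(H) ← 0.905·0.2150 / (0.905·0.2150 + 0.285·0.7850) = 0.19457/0.41830 = 0.4652.
Update on result 2 ('flagged'): P(H) ← 0.905·0.4652 / (0.905·0.4652 + 0.285·0.5348) = 0.42097/0.57340 = 0.7342.

Posterior P(H) ≈ 0.7342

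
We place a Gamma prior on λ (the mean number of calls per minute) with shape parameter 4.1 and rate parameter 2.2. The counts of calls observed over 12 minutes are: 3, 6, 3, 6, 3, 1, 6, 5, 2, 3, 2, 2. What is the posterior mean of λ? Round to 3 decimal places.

Total count ∑xᵢ = 42 over n = 12 minutes.
Gamma is conjugate to the Poisson likelihood: posterior is Gamma(shape = 4.1+42 = 46.1, rate = 2.2+12 = 14.2).
E[λ | data] = 46.1/14.2 = 3.246.

Posterior mean ≈ 3.246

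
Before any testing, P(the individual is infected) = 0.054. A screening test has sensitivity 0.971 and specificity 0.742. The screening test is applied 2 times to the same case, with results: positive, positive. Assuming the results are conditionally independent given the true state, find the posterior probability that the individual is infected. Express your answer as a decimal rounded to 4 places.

Let H be the event that the individual is infected; start with P(H) = 0.054. P('positive'|H) = 0.971, P('positive'|¬H) = 0.258.
Update on result 1 ('positive'): P(H) ← 0.971·0.0540 / (0.971·0.0540 + 0.258·0.9460) = 0.052434/0.29650 = 0.1768.
Update on result 2 ('positive'): P(H) ← 0.971·0.1768 / (0.971·0.1768 + 0.258·0.8232) = 0.17171/0.38409 = 0.4471.

Posterior P(H) ≈ 0.4471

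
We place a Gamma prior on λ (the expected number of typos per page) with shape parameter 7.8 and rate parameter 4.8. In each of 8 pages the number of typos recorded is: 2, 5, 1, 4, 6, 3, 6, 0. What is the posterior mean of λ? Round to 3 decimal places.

The Poisson likelihood adds the total count to the shape and the number of exposure periods to the rate. Here ∑xᵢ = 27 and n = 8, so shape 7.8→34.8 and rate 4.8→12.8.
E[λ | data] = 34.8/12.8 = 2.719.

Posterior mean ≈ 2.719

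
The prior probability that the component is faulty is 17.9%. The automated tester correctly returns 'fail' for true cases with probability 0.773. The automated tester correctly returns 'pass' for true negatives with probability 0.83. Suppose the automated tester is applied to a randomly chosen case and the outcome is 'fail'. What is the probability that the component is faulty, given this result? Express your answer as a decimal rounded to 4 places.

Write H for 'the component is faulty'. Prior odds H:¬H = 0.179/0.821 = 0.21803. For the 'fail' outcome, the likelihood ratio is 0.773/0.17 = 4.5471.
Posterior odds = 0.21803 × 4.5471 = 0.99138, so P(H|E) = 0.99138/(1+0.99138) = 0.4978.

P(H | E) ≈ 0.4978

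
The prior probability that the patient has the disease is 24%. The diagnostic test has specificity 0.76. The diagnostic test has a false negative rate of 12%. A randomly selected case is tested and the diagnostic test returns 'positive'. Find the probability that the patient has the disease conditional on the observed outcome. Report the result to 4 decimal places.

Write H for 'the patient has the disease'. Prior odds H:¬H = 0.24/0.76 = 0.31579. For the 'positive' outcome, the likelihood ratio is 0.88/0.24 = 3.6667.
Posterior odds = 0.31579 × 3.6667 = 1.1579, so P(H|E) = 1.1579/(1+1.1579) = 0.5366.

P(H | E) ≈ 0.5366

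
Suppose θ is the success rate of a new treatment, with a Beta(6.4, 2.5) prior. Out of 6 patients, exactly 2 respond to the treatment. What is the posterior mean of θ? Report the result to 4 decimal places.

Observing 2 successes and 4 failures updates Beta(6.4, 2.5) by adding the success and failure counts to the two shape parameters: α = 6.4+2 = 8.4, β = 2.5+4 = 6.5.
E[θ | data] = 8.4/(8.4+6.5) = 0.5638.

Posterior mean ≈ 0.5638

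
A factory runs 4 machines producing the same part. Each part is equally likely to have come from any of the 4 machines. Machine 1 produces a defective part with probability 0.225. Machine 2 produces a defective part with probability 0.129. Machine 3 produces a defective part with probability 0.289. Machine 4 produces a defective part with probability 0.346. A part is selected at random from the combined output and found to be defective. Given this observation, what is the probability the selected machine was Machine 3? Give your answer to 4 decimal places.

Posterior probability ≈ 0.2922

P(defective|M1) = 0.225; P(defective|M2) = 0.129; P(defective|M3) = 0.289; P(defective|M4) = 0.346.
Prior × likelihood for each source: 0.25·0.225=0.05625, 0.25·0.129=0.03225, 0.25·0.289=0.07225, 0.25·0.346=0.08650. Summing gives P(defective) = 0.24725.
P(Machine 3 | defective) = 0.07225 / 0.24725 = 0.2922.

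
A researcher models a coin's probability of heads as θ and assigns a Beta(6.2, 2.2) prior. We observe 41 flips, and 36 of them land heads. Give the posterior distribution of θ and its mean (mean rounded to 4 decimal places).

The binomial likelihood is conjugate to the Beta prior: with 36 successes and 5 failures, the posterior is Beta(6.2+36, 2.2+5) = Beta(42.2, 7.2).
Posterior mean = α/(α+β) = 42.2/49.4 = 0.8543.

Posterior: Beta(42.2, 7.2); mean ≈ 0.8543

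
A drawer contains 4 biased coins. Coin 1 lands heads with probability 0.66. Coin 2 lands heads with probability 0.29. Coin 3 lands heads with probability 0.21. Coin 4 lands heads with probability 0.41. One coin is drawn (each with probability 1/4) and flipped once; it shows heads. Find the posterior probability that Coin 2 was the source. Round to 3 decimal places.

Tabulate prior·likelihood by source: [1] prior 0.25, lik 0.66, product 0.1650; [2] prior 0.25, lik 0.29, product 0.07250; [3] prior 0.25, lik 0.21, product 0.05250; [4] prior 0.25, lik 0.41, product 0.1025.
Normalizing constant = 0.39250; the posterior for Coin 2 is its product over the sum, 0.07250/0.39250 = 0.185.

Posterior probability ≈ 0.185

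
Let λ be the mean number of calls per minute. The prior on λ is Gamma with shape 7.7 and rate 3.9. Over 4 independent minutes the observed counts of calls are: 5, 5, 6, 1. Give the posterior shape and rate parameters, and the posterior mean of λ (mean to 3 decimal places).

Posterior: Gamma(shape=24.7, rate=7.9); mean ≈ 3.127

The Poisson likelihood adds the total count to the shape and the number of exposure periods to the rate. Here ∑xᵢ = 17 and n = 4, so shape 7.7→24.7 and rate 3.9→7.9.
Posterior mean = shape/rate = 24.7/7.9 = 3.127.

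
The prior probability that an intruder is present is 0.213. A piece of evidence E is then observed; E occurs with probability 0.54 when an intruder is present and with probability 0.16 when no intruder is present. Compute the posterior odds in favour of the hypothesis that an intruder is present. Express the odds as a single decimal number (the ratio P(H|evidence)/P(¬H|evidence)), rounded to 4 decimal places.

Prior odds = 0.213/(1−0.213) = 0.27065.
Likelihood ratio for E = 0.54/0.16 = 3.3750.
Posterior odds = prior odds × LR = 0.91344.

Posterior odds ≈ 0.9134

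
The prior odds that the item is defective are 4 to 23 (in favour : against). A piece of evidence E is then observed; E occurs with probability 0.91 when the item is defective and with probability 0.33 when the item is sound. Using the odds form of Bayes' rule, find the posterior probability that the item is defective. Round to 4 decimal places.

Prior odds = 4/23 = 0.17391.
Likelihood ratio for E = 0.91/0.33 = 2.7576.
Posterior odds = prior odds × LR = 0.47958.
Posterior probability = odds/(1+odds) = 0.47958/1.4796 = 0.3241.

Posterior probability ≈ 0.3241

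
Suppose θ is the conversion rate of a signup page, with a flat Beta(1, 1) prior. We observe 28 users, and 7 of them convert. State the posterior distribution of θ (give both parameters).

Posterior: Beta(8, 22)

The binomial likelihood is conjugate to the Beta prior: with 7 successes and 21 failures, the posterior is Beta(1+7, 1+21) = Beta(8, 22).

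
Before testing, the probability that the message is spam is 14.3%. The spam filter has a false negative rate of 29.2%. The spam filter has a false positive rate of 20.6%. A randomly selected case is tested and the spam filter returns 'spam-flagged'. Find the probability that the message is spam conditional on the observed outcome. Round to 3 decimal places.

Let H be the event that the message is spam. P(H) = 0.143, so P(¬H) = 0.857. With E the 'spam-flagged' result, P(E|H) = 0.708 and P(E|¬H) = 0.206.
P(E) = 0.708·0.143 + 0.206·0.857 = 0.10124 + 0.17654 = 0.27779.
By Bayes' theorem, P(H|E) = 0.10124 / 0.27779 = 0.364.

P(H | E) ≈ 0.364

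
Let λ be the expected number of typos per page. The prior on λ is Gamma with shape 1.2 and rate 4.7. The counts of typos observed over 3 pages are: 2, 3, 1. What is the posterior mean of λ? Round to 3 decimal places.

Posterior mean ≈ 0.935

Total count ∑xᵢ = 6 over n = 3 pages.
Gamma is conjugate to the Poisson likelihood: posterior is Gamma(shape = 1.2+6 = 7.2, rate = 4.7+3 = 7.7).
E[λ | data] = 7.2/7.7 = 0.935.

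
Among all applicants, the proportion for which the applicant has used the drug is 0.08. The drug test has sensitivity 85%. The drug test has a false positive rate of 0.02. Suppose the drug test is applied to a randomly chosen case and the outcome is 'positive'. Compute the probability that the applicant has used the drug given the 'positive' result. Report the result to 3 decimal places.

P(H | E) ≈ 0.787

Let H be the event that the applicant has used the drug. P(H) = 0.08, so P(¬H) = 0.92. With E the 'positive' result, P(E|H) = 0.85 and P(E|¬H) = 0.02.
P(E) = 0.85·0.08 + 0.02·0.92 = 0.068000 + 0.018400 = 0.086400.
By Bayes' theorem, P(H|E) = 0.068000 / 0.086400 = 0.787.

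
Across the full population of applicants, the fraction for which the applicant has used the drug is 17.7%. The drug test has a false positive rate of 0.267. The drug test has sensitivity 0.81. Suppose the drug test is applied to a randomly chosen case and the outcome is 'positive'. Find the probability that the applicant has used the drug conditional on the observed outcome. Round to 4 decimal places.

P(H | E) ≈ 0.3948

Let H be the event that the applicant has used the drug. P(H) = 0.177, so P(¬H) = 0.823. With E the 'positive' result, P(E|H) = 0.81 and P(E|¬H) = 0.267.
P(E) = 0.81·0.177 + 0.267·0.823 = 0.14337 + 0.21974 = 0.36311.
By Bayes' theorem, P(H|E) = 0.14337 / 0.36311 = 0.3948.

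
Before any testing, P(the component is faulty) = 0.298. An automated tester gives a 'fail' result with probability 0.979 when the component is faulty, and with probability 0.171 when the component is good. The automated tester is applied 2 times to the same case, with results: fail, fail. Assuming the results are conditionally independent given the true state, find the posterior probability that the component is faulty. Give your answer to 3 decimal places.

Posterior P(H) ≈ 0.933

With H the event that the component is faulty, the joint likelihood of the observed sequence is P(data|H) = 0.979·0.979 = 0.95844 and P(data|¬H) = 0.171·0.171 = 0.029241.
Bayes: P(H|data) = 0.298·0.95844 / (0.298·0.95844 + 0.702·0.029241) = 0.28562/0.30614 = 0.9329.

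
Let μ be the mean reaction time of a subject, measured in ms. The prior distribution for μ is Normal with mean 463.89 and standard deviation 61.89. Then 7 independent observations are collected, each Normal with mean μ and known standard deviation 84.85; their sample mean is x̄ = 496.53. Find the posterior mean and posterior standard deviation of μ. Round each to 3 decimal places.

Posterior mean ≈ 489.621; posterior SD ≈ 28.474

Prior precision 1/τ₀² = 1/61.89² = 0.00026107; data precision n/σ² = 7/84.85² = 0.00097229.
Posterior precision = 0.00026107 + 0.00097229 = 0.00123336, giving posterior SD = 1/√0.00123336 = 28.474.
Posterior mean = (0.00026107·463.89 + 0.00097229·496.53) / 0.00123336 = 489.621.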